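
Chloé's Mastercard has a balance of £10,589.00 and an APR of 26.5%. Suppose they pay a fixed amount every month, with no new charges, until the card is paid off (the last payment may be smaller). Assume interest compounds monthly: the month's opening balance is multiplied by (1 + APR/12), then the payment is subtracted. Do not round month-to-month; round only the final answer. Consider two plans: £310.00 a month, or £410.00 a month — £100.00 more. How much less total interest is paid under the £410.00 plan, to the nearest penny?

£4,065.30

Monthly rate r = 26.5%/12 = 2.20833% = 0.0220833.
At £310.00/mo: n = ⌈−ln(1 − rB₀/P)/ln(1+r)⌉ = 65 payments (last £82.80); total interest = total paid − £10,589.00 = £9,333.80.
At £410.00/mo: 39 payments (last £277.50); total interest £5,268.50.
Interest saved = £9,333.80 − £5,268.50 = £4,065.30.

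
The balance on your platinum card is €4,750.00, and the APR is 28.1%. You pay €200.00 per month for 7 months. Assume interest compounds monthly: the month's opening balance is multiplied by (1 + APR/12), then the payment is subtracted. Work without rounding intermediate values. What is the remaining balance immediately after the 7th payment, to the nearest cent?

Monthly rate r = 28.1%/12 = 2.34167% = 0.0234167.
Each month: B ← B·(1+r) − €200.00.
Month 1: interest €111.23; balance after payment €4,661.23.
Month 2: interest €109.15; balance after payment €4,570.38.
Month 3: interest €107.02; balance after payment €4,477.40.
Month 4: interest €104.85; balance after payment €4,382.25.
Month 5: interest €102.62; balance after payment €4,284.87.
Month 6: interest €100.34; balance after payment €4,185.20.
Month 7: interest €98.00; balance after payment €4,083.21.

€4,083.21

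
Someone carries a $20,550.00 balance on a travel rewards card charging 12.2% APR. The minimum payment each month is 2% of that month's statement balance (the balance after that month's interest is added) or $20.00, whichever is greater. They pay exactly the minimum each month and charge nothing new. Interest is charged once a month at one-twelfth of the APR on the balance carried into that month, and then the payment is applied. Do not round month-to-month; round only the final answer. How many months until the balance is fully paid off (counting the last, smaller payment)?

Monthly rate r = 12.2%/12 = 1.01667% = 0.0101667.
While 2% of the post-interest balance exceeds $20.00, each month B ← (B·(1+r))·(1 − 0.02), i.e. B shrinks by the factor (1+r)·0.98 = 0.98996.
This holds for months 1–301. Entering month 302 the balance is $986.65; 2% of the post-interest balance is now below $20.00, so the flat $20.00 minimum applies from here.
From month 302 a fixed $20.00 at rate r clears $986.65 in 69 more payments. Total: 301 + 69 = 370 months.

370 months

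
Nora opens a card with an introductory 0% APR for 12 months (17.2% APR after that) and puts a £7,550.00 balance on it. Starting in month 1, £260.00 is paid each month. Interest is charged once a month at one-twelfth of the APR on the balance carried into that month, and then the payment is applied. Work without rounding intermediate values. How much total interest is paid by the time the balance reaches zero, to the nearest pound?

Promo months 1–12 at r₀ = 0%/12 = 0; months 13+ at r₁ = 17.2%/12 = 0.0143333.
After month 12 (no interest yet): B = £7,550.00 − 12·£260.00 = £4,430.00.
Then at r₁ with £260.00/mo: n₂ = −ln(1 − r₁·B/P)/ln(1+r₁) ≈ 19.67 → 20 more payments.
Total paid = 31·£260.00 + £175.83 = £8,235.83; interest = £8,235.83 − £7,550.00 = £685.83.

£686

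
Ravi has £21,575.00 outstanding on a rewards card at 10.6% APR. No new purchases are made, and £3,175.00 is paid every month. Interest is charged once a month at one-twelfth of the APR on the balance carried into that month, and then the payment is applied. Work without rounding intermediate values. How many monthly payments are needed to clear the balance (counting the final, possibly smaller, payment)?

Monthly rate r = 10.6%/12 = 0.883333% = 0.00883333.
Recurrence: B ← B·(1+r) − £3,175.00.
Month 1: interest £190.58; balance after payment £18,590.58.
Month 2: interest £164.22; balance after payment £15,579.80.
Closed form: n = −ln(1 − rB₀/P)/ln(1+r) = −ln(0.93998)/ln(1.00883) ≈ 7.039, so the balance reaches zero during payment 8.

8 months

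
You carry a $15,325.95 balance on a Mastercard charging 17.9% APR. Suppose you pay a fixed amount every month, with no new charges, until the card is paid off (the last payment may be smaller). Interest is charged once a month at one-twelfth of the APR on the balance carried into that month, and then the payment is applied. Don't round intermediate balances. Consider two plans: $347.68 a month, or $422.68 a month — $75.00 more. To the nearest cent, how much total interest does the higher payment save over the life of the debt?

Monthly rate r = 17.9%/12 = 1.49167% = 0.0149167.
At $347.68/mo: n = ⌈−ln(1 − rB₀/P)/ln(1+r)⌉ = 73 payments (last $130.22); total interest = total paid − $15,325.95 = $9,837.23.
At $422.68/mo: 53 payments (last $242.53); total interest $6,895.94.
Interest saved = $9,837.23 − $6,895.94 = $2,941.29.

$2,941.29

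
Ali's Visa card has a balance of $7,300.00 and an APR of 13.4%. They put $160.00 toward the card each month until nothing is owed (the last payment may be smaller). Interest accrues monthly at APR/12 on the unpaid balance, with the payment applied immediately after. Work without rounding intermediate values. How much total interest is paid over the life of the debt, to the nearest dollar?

Monthly rate r = 13.4%/12 = 1.11667% = 0.0111667.
Payoff takes n = ⌈−ln(1 − rB₀/P)/ln(1+r)⌉ = ⌈64.142⌉ = 65 payments; the last is $22.90.
Total paid = 64·$160.00 + $22.90 = $10,262.90.
Total interest = total paid − principal = $10,262.90 − $7,300.00 = $2,962.90.

$2,963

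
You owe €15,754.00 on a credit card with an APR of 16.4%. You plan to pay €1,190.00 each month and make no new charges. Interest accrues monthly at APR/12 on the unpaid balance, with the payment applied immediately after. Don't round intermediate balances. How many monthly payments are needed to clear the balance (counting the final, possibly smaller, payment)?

Monthly rate r = 16.4%/12 = 1.36667% = 0.0136667.
Recurrence: B ← B·(1+r) − €1,190.00.
Month 1: interest €215.30; balance after payment €14,779.30.
Month 2: interest €201.98; balance after payment €13,791.29.
Closed form: n = −ln(1 − rB₀/P)/ln(1+r) = −ln(0.81907)/ln(1.01367) ≈ 14.703, so the balance reaches zero during payment 15.

15 months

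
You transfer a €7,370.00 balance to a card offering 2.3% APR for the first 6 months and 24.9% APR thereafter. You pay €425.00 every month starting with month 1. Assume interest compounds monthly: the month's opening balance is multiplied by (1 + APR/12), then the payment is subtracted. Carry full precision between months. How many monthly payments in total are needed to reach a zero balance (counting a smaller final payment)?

20 months

Promo months 1–6 at r₀ = 2.3%/12 = 0.00191667; months 7+ at r₁ = 24.9%/12 = 0.02075.
After month 6: iterate B ← B·(1+r₀) − €425.00 for 6 months → €4,892.91.
Then at r₁ with €425.00/mo: n₂ = −ln(1 − r₁·B/P)/ln(1+r₁) ≈ 13.29 → 14 more payments.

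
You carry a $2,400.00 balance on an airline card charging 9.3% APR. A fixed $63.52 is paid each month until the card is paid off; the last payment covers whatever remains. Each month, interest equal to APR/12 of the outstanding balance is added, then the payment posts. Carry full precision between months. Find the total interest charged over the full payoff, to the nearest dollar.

$451

Monthly rate r = 9.3%/12 = 0.775% = 0.00775.
Payoff takes n = ⌈−ln(1 − rB₀/P)/ln(1+r)⌉ = ⌈44.879⌉ = 45 payments; the last is $55.86.
Total paid = 44·$63.52 + $55.86 = $2,850.74.
Total interest = total paid − principal = $2,850.74 − $2,400.00 = $450.74.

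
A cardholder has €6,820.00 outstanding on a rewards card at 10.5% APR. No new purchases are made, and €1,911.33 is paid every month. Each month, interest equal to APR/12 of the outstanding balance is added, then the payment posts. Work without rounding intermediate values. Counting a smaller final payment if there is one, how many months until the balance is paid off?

4 months

Monthly rate r = 10.5%/12 = 0.875% = 0.00875.
Recurrence: B ← B·(1+r) − €1,911.33.
Month 1: interest €59.68; balance after payment €4,968.35.
Month 2: interest €43.47; balance after payment €3,100.49.
Month 3: interest €27.13; balance after payment €1,216.29.
Month 4: interest €10.64; balance after payment €0.00.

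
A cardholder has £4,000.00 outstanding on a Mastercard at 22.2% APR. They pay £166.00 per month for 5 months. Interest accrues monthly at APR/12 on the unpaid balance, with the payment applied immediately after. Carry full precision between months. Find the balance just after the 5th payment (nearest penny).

Monthly rate r = 22.2%/12 = 1.85% = 0.0185.
Each month: B ← B·(1+r) − £166.00.
Month 1: interest £74.00; balance after payment £3,908.00.
Month 2: interest £72.30; balance after payment £3,814.30.
Month 3: interest £70.56; balance after payment £3,718.86.
Month 4: interest £68.80; balance after payment £3,621.66.
Month 5: interest £67.00; balance after payment £3,522.66.

£3,522.66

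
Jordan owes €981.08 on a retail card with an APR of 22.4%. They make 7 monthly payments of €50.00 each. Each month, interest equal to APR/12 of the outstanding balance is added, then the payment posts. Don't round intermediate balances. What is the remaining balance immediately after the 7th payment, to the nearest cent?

€746.46

Monthly rate r = 22.4%/12 = 1.86667% = 0.0186667.
Each month: B ← B·(1+r) − €50.00.
Month 1: interest €18.31; balance after payment €949.39.
Month 2: interest €17.72; balance after payment €917.12.
Month 3: interest €17.12; balance after payment €884.23.
Month 4: interest €16.51; balance after payment €850.74.
Month 5: interest €15.88; balance after payment €816.62.
Month 6: interest €15.24; balance after payment €781.86.
Month 7: interest €14.59; balance after payment €746.46.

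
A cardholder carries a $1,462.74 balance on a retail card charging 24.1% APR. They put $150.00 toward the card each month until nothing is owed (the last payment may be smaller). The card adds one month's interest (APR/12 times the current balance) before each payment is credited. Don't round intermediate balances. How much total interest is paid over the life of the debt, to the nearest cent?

Monthly rate r = 24.1%/12 = 2.00833% = 0.0200833.
Payoff takes n = ⌈−ln(1 − rB₀/P)/ln(1+r)⌉ = ⌈10.962⌉ = 11 payments; the last is $144.29.
Total paid = 10·$150.00 + $144.29 = $1,644.29.
Total interest = total paid − principal = $1,644.29 − $1,462.74 = $181.55.

$181.55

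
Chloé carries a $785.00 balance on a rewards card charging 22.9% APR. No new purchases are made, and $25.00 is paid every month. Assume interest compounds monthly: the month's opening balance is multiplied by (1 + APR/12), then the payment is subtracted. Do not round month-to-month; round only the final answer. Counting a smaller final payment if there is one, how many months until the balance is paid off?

Monthly rate r = 22.9%/12 = 1.90833% = 0.0190833.
Recurrence: B ← B·(1+r) − $25.00.
Month 1: interest $14.98; balance after payment $774.98.
Month 2: interest $14.79; balance after payment $764.77.
Closed form: n = −ln(1 − rB₀/P)/ln(1+r) = −ln(0.40078)/ln(1.01908) ≈ 48.368, so the balance reaches zero during payment 49.

49 payments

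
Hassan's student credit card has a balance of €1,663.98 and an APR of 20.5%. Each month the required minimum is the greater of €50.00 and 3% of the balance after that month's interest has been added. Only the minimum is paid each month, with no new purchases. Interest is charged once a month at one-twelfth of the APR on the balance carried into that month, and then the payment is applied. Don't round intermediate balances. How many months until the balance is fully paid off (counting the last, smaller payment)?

Monthly rate r = 20.5%/12 = 1.70833% = 0.0170833.
While 3% of the post-interest balance exceeds €50.00, each month B ← (B·(1+r))·(1 − 0.03), i.e. B shrinks by the factor (1+r)·0.97 = 0.98657.
This holds for months 1–2. Entering month 3 the balance is €1,619.59; 3% of the post-interest balance is now below €50.00, so the flat €50.00 minimum applies from here.
From month 3 a fixed €50.00 at rate r clears €1,619.59 in 48 more payments. Total: 2 + 48 = 50 months.

50 months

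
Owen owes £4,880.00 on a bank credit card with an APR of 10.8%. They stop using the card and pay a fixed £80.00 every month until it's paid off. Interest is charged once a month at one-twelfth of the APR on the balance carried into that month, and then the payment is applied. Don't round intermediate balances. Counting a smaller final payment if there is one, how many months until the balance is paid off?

Monthly rate r = 10.8%/12 = 0.9% = 0.009.
Recurrence: B ← B·(1+r) − £80.00.
Month 1: interest £43.92; balance after payment £4,843.92.
Month 2: interest £43.60; balance after payment £4,807.52.
Closed form: n = −ln(1 − rB₀/P)/ln(1+r) = −ln(0.451)/ln(1.009) ≈ 88.874, so the balance reaches zero during payment 89.

89 payments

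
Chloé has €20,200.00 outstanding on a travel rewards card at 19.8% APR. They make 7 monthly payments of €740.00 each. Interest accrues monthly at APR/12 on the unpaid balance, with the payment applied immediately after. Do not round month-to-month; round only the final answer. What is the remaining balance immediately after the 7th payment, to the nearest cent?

€17,208.24

Monthly rate r = 19.8%/12 = 1.65% = 0.0165.
Each month: B ← B·(1+r) − €740.00.
Month 1: interest €333.30; balance after payment €19,793.30.
Month 2: interest €326.59; balance after payment €19,379.89.
Month 3: interest €319.77; balance after payment €18,959.66.
Month 4: interest €312.83; balance after payment €18,532.49.
Month 5: interest €305.79; balance after payment €18,098.28.
Month 6: interest €298.62; balance after payment €17,656.90.
Month 7: interest €291.34; balance after payment €17,208.24.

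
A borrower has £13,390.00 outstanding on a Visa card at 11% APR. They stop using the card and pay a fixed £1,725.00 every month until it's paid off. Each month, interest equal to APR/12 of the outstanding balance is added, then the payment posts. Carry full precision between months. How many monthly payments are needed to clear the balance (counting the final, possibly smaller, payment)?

Monthly rate r = 11%/12 = 0.916667% = 0.00916667.
Recurrence: B ← B·(1+r) − £1,725.00.
Month 1: interest £122.74; balance after payment £11,787.74.
Month 2: interest £108.05; balance after payment £10,170.80.
Closed form: n = −ln(1 − rB₀/P)/ln(1+r) = −ln(0.92885)/ln(1.00917) ≈ 8.089, so the balance reaches zero during payment 9.

9 payments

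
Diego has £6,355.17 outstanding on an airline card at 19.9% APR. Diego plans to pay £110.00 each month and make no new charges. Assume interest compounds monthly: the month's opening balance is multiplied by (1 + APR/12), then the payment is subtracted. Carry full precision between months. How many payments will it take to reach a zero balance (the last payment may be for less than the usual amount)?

193 payments

Monthly rate r = 19.9%/12 = 1.65833% = 0.0165833.
Recurrence: B ← B·(1+r) − £110.00.
Month 1: interest £105.39; balance after payment £6,350.56.
Month 2: interest £105.31; balance after payment £6,345.87.
Closed form: n = −ln(1 − rB₀/P)/ln(1+r) = −ln(0.04191)/ln(1.01658) ≈ 192.872, so the balance reaches zero during payment 193.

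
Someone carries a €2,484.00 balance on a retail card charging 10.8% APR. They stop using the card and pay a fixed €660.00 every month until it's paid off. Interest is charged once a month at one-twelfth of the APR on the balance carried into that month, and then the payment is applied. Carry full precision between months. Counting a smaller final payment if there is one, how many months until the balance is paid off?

Monthly rate r = 10.8%/12 = 0.9% = 0.009.
Recurrence: B ← B·(1+r) − €660.00.
Month 1: interest €22.36; balance after payment €1,846.36.
Month 2: interest €16.62; balance after payment €1,202.97.
Month 3: interest €10.83; balance after payment €553.80.
Month 4: interest €4.98; balance after payment €0.00.

4 payments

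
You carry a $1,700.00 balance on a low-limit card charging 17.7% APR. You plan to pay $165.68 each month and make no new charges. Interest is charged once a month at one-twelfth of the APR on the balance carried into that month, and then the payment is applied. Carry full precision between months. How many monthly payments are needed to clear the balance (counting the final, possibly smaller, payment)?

12 payments

Monthly rate r = 17.7%/12 = 1.475% = 0.01475.
Recurrence: B ← B·(1+r) − $165.68.
Month 1: interest $25.07; balance after payment $1,559.39.
Month 2: interest $23.00; balance after payment $1,416.72.
Closed form: n = −ln(1 − rB₀/P)/ln(1+r) = −ln(0.84865)/ln(1.01475) ≈ 11.208, so the balance reaches zero during payment 12.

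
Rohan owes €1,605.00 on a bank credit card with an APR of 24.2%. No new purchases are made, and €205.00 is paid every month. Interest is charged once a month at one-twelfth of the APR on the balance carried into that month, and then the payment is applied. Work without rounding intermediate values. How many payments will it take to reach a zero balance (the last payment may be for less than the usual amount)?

Monthly rate r = 24.2%/12 = 2.01667% = 0.0201667.
Recurrence: B ← B·(1+r) − €205.00.
Month 1: interest €32.37; balance after payment €1,432.37.
Month 2: interest €28.89; balance after payment €1,256.25.
Closed form: n = −ln(1 − rB₀/P)/ln(1+r) = −ln(0.84211)/ln(1.02017) ≈ 8.607, so the balance reaches zero during payment 9.

9 payments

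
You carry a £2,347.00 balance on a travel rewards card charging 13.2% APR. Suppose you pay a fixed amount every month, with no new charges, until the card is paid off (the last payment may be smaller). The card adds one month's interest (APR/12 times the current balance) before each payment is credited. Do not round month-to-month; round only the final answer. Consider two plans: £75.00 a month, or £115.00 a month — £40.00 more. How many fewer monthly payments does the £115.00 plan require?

Monthly rate r = 13.2%/12 = 1.1% = 0.011.
At £75.00/mo: n = ⌈−ln(1 − rB₀/P)/ln(1+r)⌉ = 39 payments (last £42.76); total interest = total paid − £2,347.00 = £545.76.
At £115.00/mo: 24 payments (last £27.69); total interest £325.69.
Payments saved = 39 − 24 = 15.

15 fewer payments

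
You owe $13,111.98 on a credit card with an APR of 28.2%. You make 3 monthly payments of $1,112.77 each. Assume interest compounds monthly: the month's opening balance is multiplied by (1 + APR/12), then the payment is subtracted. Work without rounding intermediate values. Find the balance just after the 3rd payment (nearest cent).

Monthly rate r = 28.2%/12 = 2.35% = 0.0235.
Each month: B ← B·(1+r) − $1,112.77.
Month 1: interest $308.13; balance after payment $12,307.34.
Month 2: interest $289.22; balance after payment $11,483.79.
Month 3: interest $269.87; balance after payment $10,640.89.

$10,640.89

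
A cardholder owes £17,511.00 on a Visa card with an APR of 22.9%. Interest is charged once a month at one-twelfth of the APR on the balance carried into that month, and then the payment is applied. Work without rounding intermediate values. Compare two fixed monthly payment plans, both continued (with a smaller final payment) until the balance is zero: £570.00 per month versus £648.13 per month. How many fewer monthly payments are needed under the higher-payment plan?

8 fewer payments

Monthly rate r = 22.9%/12 = 1.90833% = 0.0190833.
At £570.00/mo: n = ⌈−ln(1 − rB₀/P)/ln(1+r)⌉ = 47 payments (last £391.80); total interest = total paid − £17,511.00 = £9,100.80.
At £648.13/mo: 39 payments (last £223.76); total interest £7,341.70.
Payments saved = 47 − 39 = 8.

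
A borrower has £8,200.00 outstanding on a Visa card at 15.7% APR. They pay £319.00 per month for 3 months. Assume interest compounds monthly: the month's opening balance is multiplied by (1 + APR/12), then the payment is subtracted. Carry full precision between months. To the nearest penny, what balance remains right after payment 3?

£7,556.50

Monthly rate r = 15.7%/12 = 1.30833% = 0.0130833.
Each month: B ← B·(1+r) − £319.00.
Month 1: interest £107.28; balance after payment £7,988.28.
Month 2: interest £104.51; balance after payment £7,773.80.
Month 3: interest £101.71; balance after payment £7,556.50.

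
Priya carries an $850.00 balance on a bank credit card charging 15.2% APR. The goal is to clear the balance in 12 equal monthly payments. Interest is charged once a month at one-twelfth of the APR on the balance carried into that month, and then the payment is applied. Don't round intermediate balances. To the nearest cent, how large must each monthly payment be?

$76.80

Monthly rate r = 15.2%/12 = 1.26667% = 0.0126667.
Level-payment amortization: P = B₀·r / (1 − (1+r)^(−n)) = 850.00·0.0126667 / (1 − 1.01267^(−12)).
Denominator 1 − (1+r)^(−12) = 0.140191326.
P = 10.7667 / 0.140191326 ≈ 76.80.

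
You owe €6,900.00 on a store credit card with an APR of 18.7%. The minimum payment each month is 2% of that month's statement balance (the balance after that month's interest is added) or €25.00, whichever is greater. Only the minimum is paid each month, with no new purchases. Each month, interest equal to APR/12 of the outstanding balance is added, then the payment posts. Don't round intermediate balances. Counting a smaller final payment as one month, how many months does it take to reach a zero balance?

458 months

Monthly rate r = 18.7%/12 = 1.55833% = 0.0155833.
While 2% of the post-interest balance exceeds €25.00, each month B ← (B·(1+r))·(1 − 0.02), i.e. B shrinks by the factor (1+r)·0.98 = 0.99527.
This holds for months 1–364. Entering month 365 the balance is €1,229.15; 2% of the post-interest balance is now below €25.00, so the flat €25.00 minimum applies from here.
From month 365 a fixed €25.00 at rate r clears €1,229.15 in 94 more payments. Total: 364 + 94 = 458 months.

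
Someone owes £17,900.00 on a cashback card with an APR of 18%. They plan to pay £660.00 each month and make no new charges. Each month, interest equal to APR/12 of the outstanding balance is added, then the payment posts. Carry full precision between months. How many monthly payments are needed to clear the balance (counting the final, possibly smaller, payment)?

36 months

Monthly rate r = 18%/12 = 1.5% = 0.015.
Recurrence: B ← B·(1+r) − £660.00.
Month 1: interest £268.50; balance after payment £17,508.50.
Month 2: interest £262.63; balance after payment £17,111.13.
Closed form: n = −ln(1 − rB₀/P)/ln(1+r) = −ln(0.59318)/ln(1.015) ≈ 35.077, so the balance reaches zero during payment 36.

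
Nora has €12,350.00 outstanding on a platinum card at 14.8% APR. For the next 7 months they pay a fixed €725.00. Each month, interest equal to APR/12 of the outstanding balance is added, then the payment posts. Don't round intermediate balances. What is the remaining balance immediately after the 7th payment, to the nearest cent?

Monthly rate r = 14.8%/12 = 1.23333% = 0.0123333.
Each month: B ← B·(1+r) − €725.00.
Month 1: interest €152.32; balance after payment €11,777.32.
Month 2: interest €145.25; balance after payment €11,197.57.
Month 3: interest €138.10; balance after payment €10,610.67.
Month 4: interest €130.86; balance after payment €10,016.54.
Month 5: interest €123.54; balance after payment €9,415.08.
Month 6: interest €116.12; balance after payment €8,806.20.
Month 7: interest €108.61; balance after payment €8,189.80.

€8,189.80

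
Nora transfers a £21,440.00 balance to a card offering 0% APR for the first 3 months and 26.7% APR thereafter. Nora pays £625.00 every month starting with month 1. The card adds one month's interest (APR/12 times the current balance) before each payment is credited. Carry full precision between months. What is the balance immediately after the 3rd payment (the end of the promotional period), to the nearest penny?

£19,565.00

Promo months 1–3 at r₀ = 0%/12 = 0; months 4+ at r₁ = 26.7%/12 = 0.02225.
After month 3 (no interest yet): B = £21,440.00 − 3·£625.00 = £19,565.00.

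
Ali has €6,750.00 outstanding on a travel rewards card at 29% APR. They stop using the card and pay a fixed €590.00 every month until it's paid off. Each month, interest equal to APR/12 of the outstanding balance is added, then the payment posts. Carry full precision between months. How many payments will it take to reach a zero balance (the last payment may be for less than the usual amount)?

14 months

Monthly rate r = 29%/12 = 2.41667% = 0.0241667.
Recurrence: B ← B·(1+r) − €590.00.
Month 1: interest €163.12; balance after payment €6,323.12.
Month 2: interest €152.81; balance after payment €5,885.93.
Closed form: n = −ln(1 − rB₀/P)/ln(1+r) = −ln(0.72352)/ln(1.02417) ≈ 13.553, so the balance reaches zero during payment 14.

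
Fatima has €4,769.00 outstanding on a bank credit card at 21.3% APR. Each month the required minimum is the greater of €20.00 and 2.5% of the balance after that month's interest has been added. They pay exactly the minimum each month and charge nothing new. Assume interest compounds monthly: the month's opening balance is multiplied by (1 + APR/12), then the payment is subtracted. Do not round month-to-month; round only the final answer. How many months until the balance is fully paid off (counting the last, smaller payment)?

302 months

Monthly rate r = 21.3%/12 = 1.775% = 0.01775.
While 2.5% of the post-interest balance exceeds €20.00, each month B ← (B·(1+r))·(1 − 0.025), i.e. B shrinks by the factor (1+r)·0.975 = 0.99231.
This holds for months 1–234. Entering month 235 the balance is €782.58; 2.5% of the post-interest balance is now below €20.00, so the flat €20.00 minimum applies from here.
From month 235 a fixed €20.00 at rate r clears €782.58 in 68 more payments. Total: 234 + 68 = 302 months.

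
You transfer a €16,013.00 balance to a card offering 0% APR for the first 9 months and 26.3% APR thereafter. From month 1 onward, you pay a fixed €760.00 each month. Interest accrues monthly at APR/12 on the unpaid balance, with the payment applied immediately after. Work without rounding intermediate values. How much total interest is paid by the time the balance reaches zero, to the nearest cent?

Promo months 1–9 at r₀ = 0%/12 = 0; months 10+ at r₁ = 26.3%/12 = 0.0219167.
After month 9 (no interest yet): B = €16,013.00 − 9·€760.00 = €9,173.00.
Then at r₁ with €760.00/mo: n₂ = −ln(1 − r₁·B/P)/ln(1+r₁) ≈ 14.17 → 15 more payments.
Total paid = 23·€760.00 + €131.72 = €17,611.72; interest = €17,611.72 − €16,013.00 = €1,598.72.

€1,598.72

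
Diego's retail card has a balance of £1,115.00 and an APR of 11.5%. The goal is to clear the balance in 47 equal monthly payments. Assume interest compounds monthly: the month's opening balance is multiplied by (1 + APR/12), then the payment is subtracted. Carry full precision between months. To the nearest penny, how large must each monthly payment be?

£29.58

Monthly rate r = 11.5%/12 = 0.958333% = 0.00958333.
Level-payment amortization: P = B₀·r / (1 − (1+r)^(−n)) = 1115.00·0.00958333 / (1 − 1.00958^(−47)).
Denominator 1 − (1+r)^(−47) = 0.361269145.
P = 10.6854 / 0.361269145 ≈ 29.58.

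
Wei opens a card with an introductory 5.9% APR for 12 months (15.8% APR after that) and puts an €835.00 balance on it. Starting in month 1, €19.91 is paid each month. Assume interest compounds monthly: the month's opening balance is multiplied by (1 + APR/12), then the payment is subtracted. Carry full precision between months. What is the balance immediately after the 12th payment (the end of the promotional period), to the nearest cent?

€640.13

Promo months 1–12 at r₀ = 5.9%/12 = 0.00491667; months 13+ at r₁ = 15.8%/12 = 0.0131667.
After month 12: iterate B ← B·(1+r₀) − €19.91 for 12 months → €640.13.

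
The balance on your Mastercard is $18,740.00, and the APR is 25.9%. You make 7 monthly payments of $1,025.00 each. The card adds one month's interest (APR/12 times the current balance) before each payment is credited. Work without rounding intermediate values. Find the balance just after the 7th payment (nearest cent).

Monthly rate r = 25.9%/12 = 2.15833% = 0.0215833.
Each month: B ← B·(1+r) − $1,025.00.
Month 1: interest $404.47; balance after payment $18,119.47.
Month 2: interest $391.08; balance after payment $17,485.55.
Month 3: interest $377.40; balance after payment $16,837.95.
Month 4: interest $363.42; balance after payment $16,176.37.
Month 5: interest $349.14; balance after payment $15,500.51.
Month 6: interest $334.55; balance after payment $14,810.06.
Month 7: interest $319.65; balance after payment $14,104.71.

$14,104.71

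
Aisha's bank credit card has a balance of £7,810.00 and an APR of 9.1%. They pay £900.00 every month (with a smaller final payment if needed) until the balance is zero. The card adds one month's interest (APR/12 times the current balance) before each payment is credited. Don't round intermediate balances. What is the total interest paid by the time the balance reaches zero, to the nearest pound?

Monthly rate r = 9.1%/12 = 0.758333% = 0.00758333.
Payoff takes n = ⌈−ln(1 − rB₀/P)/ln(1+r)⌉ = ⌈9.010⌉ = 10 payments; the last is £9.46.
Total paid = 9·£900.00 + £9.46 = £8,109.46.
Total interest = total paid − principal = £8,109.46 − £7,810.00 = £299.46.

£299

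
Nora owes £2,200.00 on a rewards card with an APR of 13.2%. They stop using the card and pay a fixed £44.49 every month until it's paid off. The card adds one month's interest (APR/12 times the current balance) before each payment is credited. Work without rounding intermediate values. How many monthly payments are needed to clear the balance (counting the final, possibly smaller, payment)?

Monthly rate r = 13.2%/12 = 1.1% = 0.011.
Recurrence: B ← B·(1+r) − £44.49.
Month 1: interest £24.20; balance after payment £2,179.71.
Month 2: interest £23.98; balance after payment £2,159.20.
Closed form: n = −ln(1 − rB₀/P)/ln(1+r) = −ln(0.45606)/ln(1.011) ≈ 71.768, so the balance reaches zero during payment 72.

72 payments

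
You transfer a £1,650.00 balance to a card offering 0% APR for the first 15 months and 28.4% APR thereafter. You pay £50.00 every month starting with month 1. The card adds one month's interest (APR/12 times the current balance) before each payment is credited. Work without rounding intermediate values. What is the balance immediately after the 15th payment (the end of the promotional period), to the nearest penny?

£900.00

Promo months 1–15 at r₀ = 0%/12 = 0; months 16+ at r₁ = 28.4%/12 = 0.0236667.
After month 15 (no interest yet): B = £1,650.00 − 15·£50.00 = £900.00.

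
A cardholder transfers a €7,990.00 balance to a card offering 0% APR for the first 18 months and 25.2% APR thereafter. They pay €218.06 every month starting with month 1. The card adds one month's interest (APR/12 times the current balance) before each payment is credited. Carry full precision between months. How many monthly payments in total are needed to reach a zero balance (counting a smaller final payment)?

42 months

Promo months 1–18 at r₀ = 0%/12 = 0; months 19+ at r₁ = 25.2%/12 = 0.021.
After month 18 (no interest yet): B = €7,990.00 − 18·€218.06 = €4,064.92.
Then at r₁ with €218.06/mo: n₂ = −ln(1 − r₁·B/P)/ln(1+r₁) ≈ 23.90 → 24 more payments.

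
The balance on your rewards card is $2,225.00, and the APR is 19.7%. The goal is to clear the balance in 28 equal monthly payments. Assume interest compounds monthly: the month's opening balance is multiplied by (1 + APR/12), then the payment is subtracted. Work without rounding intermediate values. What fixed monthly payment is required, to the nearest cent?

Monthly rate r = 19.7%/12 = 1.64167% = 0.0164167.
Level-payment amortization: P = B₀·r / (1 − (1+r)^(−n)) = 2225.00·0.0164167 / (1 − 1.01642^(−28)).
Denominator 1 − (1+r)^(−28) = 0.366144559.
P = 36.5271 / 0.366144559 ≈ 99.76.

$99.76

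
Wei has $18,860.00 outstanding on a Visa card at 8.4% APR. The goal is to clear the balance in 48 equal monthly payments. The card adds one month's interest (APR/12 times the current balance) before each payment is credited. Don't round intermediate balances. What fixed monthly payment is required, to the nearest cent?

Monthly rate r = 8.4%/12 = 0.7% = 0.007.
Level-payment amortization: P = B₀·r / (1 − (1+r)^(−n)) = 18860.00·0.007 / (1 − 1.007^(−48)).
Denominator 1 − (1+r)^(−48) = 0.284539909.
P = 132.02 / 0.284539909 ≈ 463.98.

$463.98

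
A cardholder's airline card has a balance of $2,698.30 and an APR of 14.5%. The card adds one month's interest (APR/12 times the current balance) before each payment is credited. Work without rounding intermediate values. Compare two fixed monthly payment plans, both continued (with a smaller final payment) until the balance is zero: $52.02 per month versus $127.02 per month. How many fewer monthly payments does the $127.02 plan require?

Monthly rate r = 14.5%/12 = 1.20833% = 0.0120833.
At $52.02/mo: n = ⌈−ln(1 − rB₀/P)/ln(1+r)⌉ = 83 payments (last $2.87); total interest = total paid − $2,698.30 = $1,570.21.
At $127.02/mo: 25 payments (last $88.75); total interest $438.93.
Payments saved = 83 − 25 = 58.

58 fewer payments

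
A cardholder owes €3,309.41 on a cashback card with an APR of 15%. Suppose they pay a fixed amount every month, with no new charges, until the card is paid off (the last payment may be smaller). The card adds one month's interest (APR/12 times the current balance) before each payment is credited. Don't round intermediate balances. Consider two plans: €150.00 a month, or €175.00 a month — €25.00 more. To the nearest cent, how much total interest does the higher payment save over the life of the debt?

Monthly rate r = 15%/12 = 1.25% = 0.0125.
At €150.00/mo: n = ⌈−ln(1 − rB₀/P)/ln(1+r)⌉ = 26 payments (last €146.16); total interest = total paid − €3,309.41 = €586.75.
At €175.00/mo: 22 payments (last €124.48); total interest €490.07.
Interest saved = €586.75 − €490.07 = €96.68.

€96.68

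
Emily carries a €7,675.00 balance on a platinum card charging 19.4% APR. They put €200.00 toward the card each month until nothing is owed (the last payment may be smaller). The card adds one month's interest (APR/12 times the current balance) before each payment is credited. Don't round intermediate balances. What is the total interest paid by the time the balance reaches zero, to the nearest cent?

Monthly rate r = 19.4%/12 = 1.61667% = 0.0161667.
Payoff takes n = ⌈−ln(1 − rB₀/P)/ln(1+r)⌉ = ⌈60.398⌉ = 61 payments; the last is €79.99.
Total paid = 60·€200.00 + €79.99 = €12,079.99.
Total interest = total paid − principal = €12,079.99 − €7,675.00 = €4,404.99.

€4,404.99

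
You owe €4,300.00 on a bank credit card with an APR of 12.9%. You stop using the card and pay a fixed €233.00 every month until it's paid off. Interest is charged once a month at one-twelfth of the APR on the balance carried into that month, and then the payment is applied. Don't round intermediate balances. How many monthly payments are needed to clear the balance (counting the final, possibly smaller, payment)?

21 months

Monthly rate r = 12.9%/12 = 1.075% = 0.01075.
Recurrence: B ← B·(1+r) − €233.00.
Month 1: interest €46.23; balance after payment €4,113.23.
Month 2: interest €44.22; balance after payment €3,924.44.
Closed form: n = −ln(1 − rB₀/P)/ln(1+r) = −ln(0.80161)/ln(1.01075) ≈ 20.681, so the balance reaches zero during payment 21.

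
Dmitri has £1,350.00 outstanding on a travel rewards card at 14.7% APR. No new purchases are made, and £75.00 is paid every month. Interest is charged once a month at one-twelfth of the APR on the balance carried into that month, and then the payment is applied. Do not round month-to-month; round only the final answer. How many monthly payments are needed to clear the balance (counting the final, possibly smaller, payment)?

Monthly rate r = 14.7%/12 = 1.225% = 0.01225.
Recurrence: B ← B·(1+r) − £75.00.
Month 1: interest £16.54; balance after payment £1,291.54.
Month 2: interest £15.82; balance after payment £1,232.36.
Closed form: n = −ln(1 − rB₀/P)/ln(1+r) = −ln(0.7795)/ln(1.01225) ≈ 20.459, so the balance reaches zero during payment 21.

21 months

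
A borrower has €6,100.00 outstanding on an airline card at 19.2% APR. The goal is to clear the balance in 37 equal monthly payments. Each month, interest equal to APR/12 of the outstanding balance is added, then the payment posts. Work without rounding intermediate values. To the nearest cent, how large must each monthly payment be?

Monthly rate r = 19.2%/12 = 1.6% = 0.016.
Level-payment amortization: P = B₀·r / (1 − (1+r)^(−n)) = 6100.00·0.016 / (1 − 1.016^(−37)).
Denominator 1 − (1+r)^(−37) = 0.444181746.
P = 97.6 / 0.444181746 ≈ 219.73.

€219.73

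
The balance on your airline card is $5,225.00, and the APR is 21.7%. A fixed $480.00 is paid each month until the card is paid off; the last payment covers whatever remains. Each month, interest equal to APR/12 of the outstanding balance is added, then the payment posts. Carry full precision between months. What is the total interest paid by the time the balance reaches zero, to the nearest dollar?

Monthly rate r = 21.7%/12 = 1.80833% = 0.0180833.
Payoff takes n = ⌈−ln(1 − rB₀/P)/ln(1+r)⌉ = ⌈12.231⌉ = 13 payments; the last is $111.80.
Total paid = 12·$480.00 + $111.80 = $5,871.80.
Total interest = total paid − principal = $5,871.80 − $5,225.00 = $646.80.

$647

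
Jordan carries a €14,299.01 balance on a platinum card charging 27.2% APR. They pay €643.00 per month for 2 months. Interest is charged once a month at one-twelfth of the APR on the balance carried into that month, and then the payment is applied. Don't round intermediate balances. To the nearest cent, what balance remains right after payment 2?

Monthly rate r = 27.2%/12 = 2.26667% = 0.0226667.
Each month: B ← B·(1+r) − €643.00.
Month 1: interest €324.11; balance after payment €13,980.12.
Month 2: interest €316.88; balance after payment €13,654.00.

€13,654.00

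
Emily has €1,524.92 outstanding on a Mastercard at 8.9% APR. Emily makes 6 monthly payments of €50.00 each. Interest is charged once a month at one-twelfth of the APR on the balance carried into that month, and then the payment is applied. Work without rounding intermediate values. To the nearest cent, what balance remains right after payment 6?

€1,288.43

Monthly rate r = 8.9%/12 = 0.741667% = 0.00741667.
Each month: B ← B·(1+r) − €50.00.
Month 1: interest €11.31; balance after payment €1,486.23.
Month 2: interest €11.02; balance after payment €1,447.25.
Month 3: interest €10.73; balance after payment €1,407.99.
Month 4: interest €10.44; balance after payment €1,368.43.
Month 5: interest €10.15; balance after payment €1,328.58.
Month 6: interest €9.85; balance after payment €1,288.43.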